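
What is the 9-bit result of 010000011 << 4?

Original: 010000011 (decimal 131)
Shift left by 4 positions
Append 4 zeros on the right and drop the 4 high bits that overflow the 9-bit width
Result: 000110000 (decimal 48)
Equivalent: 131 << 4 = 131 × 2^4 = 2096, truncated to 9 bits = 48



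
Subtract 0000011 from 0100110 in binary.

Method 1 - Direct subtraction (column by column from the right: bit − bit − borrow-in; if negative, add 2 and borrow 1 from the next column):
borrow: 0000110
        0100110
-       0000011
---------------
        0100011

Method 2 - Add two's complement:
Two's complement of 0000011: invert → 1111100, add 1 → 1111101
  0100110
+ 1111101
---------
 10100011  (end carry out of the top bit = 1)
Discarding the end carry: 0100011
Decimal check:
  0100110 = 32 + 4 + 2 = 38
  0000011 = 2 + 1 = 3
  38 - 3 = 35, and 0100011 = 32 + 2 + 1 = 35 ✓



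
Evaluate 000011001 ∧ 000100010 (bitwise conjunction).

AND: 1 only when both bits are 1
  000011001
& 000100010
-----------
  000000000
Decimal: 25 & 34 = 0



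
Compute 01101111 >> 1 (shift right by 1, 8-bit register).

Original: 01101111 (decimal 111)
Shift right by 1 position
Drop the 1 low bit; fill with zero on the left
Result: 00110111 (decimal 55)
Equivalent: 111 >> 1 = 111 ÷ 2^1 = 55



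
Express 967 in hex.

Using repeated division by 16 (digits 10–15 are A–F):
967 ÷ 16 = 60 remainder 7
60 ÷ 16 = 3 remainder 12 (C)
3 ÷ 16 = 0 remainder 3
Reading remainders bottom to top: 3C7



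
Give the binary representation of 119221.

Using repeated division by 2:
119221 ÷ 2 = 59610 remainder 1
59610 ÷ 2 = 29805 remainder 0
29805 ÷ 2 = 14902 remainder 1
14902 ÷ 2 = 7451 remainder 0
7451 ÷ 2 = 3725 remainder 1
3725 ÷ 2 = 1862 remainder 1
1862 ÷ 2 = 931 remainder 0
931 ÷ 2 = 465 remainder 1
465 ÷ 2 = 232 remainder 1
232 ÷ 2 = 116 remainder 0
116 ÷ 2 = 58 remainder 0
58 ÷ 2 = 29 remainder 0
29 ÷ 2 = 14 remainder 1
14 ÷ 2 = 7 remainder 0
7 ÷ 2 = 3 remainder 1
3 ÷ 2 = 1 remainder 1
1 ÷ 2 = 0 remainder 1
Reading remainders bottom to top: 11101000110110101



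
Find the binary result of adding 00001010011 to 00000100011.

Add column by column from the right: bit + bit + carry-in; write the sum mod 2, carry 1 when the sum is 2 or 3.
carry:  00000000110
        00001010011
+       00000100011
-------------------
       000001110110
(the carry out of the leftmost column, 0, becomes the leading bit)
Decimal check:
  00001010011 = 64 + 16 + 2 + 1 = 83
  00000100011 = 32 + 2 + 1 = 35
  83 + 35 = 118, and 000001110110 = 64 + 32 + 16 + 4 + 2 = 118 ✓



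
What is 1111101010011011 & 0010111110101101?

AND: 1 only when both bits are 1
  1111101010011011
& 0010111110101101
------------------
  0010101010001001
Decimal: 64155 & 12205 = 10889



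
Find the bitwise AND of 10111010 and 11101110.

AND: 1 only when both bits are 1
  10111010
& 11101110
----------
  10101010
Decimal: 186 & 238 = 170



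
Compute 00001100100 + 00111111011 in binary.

Add column by column from the right: bit + bit + carry-in; write the sum mod 2, carry 1 when the sum is 2 or 3.
carry:  01111000000
        00001100100
+       00111111011
-------------------
       001001011111
(the carry out of the leftmost column, 0, becomes the leading bit)
Decimal check:
  00001100100 = 64 + 32 + 4 = 100
  00111111011 = 256 + 128 + 64 + 32 + 16 + 8 + 2 + 1 = 507
  100 + 507 = 607, and 001001011111 = 512 + 64 + 16 + 8 + 4 + 2 + 1 = 607 ✓



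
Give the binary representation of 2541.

Using repeated division by 2:
2541 ÷ 2 = 1270 remainder 1
1270 ÷ 2 = 635 remainder 0
635 ÷ 2 = 317 remainder 1
317 ÷ 2 = 158 remainder 1
158 ÷ 2 = 79 remainder 0
79 ÷ 2 = 39 remainder 1
39 ÷ 2 = 19 remainder 1
19 ÷ 2 = 9 remainder 1
9 ÷ 2 = 4 remainder 1
4 ÷ 2 = 2 remainder 0
2 ÷ 2 = 1 remainder 0
1 ÷ 2 = 0 remainder 1
Reading remainders bottom to top: 100111101101



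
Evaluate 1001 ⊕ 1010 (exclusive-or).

XOR: 1 when bits differ
  1001
^ 1010
------
  0011
Decimal: 9 ^ 10 = 3



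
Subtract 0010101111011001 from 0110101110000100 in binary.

Method 1 - Direct subtraction (column by column from the right: bit − bit − borrow-in; if negative, add 2 and borrow 1 from the next column):
borrow: 0111111111110110
        0110101110000100
-       0010101111011001
------------------------
        0011111110101011

Method 2 - Add two's complement:
Two's complement of 0010101111011001: invert → 1101010000100110, add 1 → 1101010000100111
  0110101110000100
+ 1101010000100111
------------------
 10011111110101011  (end carry out of the top bit = 1)
Discarding the end carry: 0011111110101011
Decimal check:
  0110101110000100 = 16384 + 8192 + 2048 + 512 + 256 + 128 + 4 = 27524
  0010101111011001 = 8192 + 2048 + 512 + 256 + 128 + 64 + 16 + 8 + 1 = 11225
  27524 - 11225 = 16299, and 0011111110101011 = 8192 + 4096 + 2048 + 1024 + 512 + 256 + 128 + 32 + 8 + 2 + 1 = 16299 ✓



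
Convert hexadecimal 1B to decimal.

Expand by place value (powers of 16):
Digit values: B = 11
1B = 1 × 16^1 + 11 × 16^0
= 1 × 16 + 11 × 1
= 16 + 11
= 27



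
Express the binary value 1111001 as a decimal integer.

Sum of powers of 2 for each 1-bit:
2^0 + 2^3 + 2^4 + 2^5 + 2^6
= 1 + 8 + 16 + 32 + 64
= 121



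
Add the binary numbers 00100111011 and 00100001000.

Add column by column from the right: bit + bit + carry-in; write the sum mod 2, carry 1 when the sum is 2 or 3.
carry:  01001110000
        00100111011
+       00100001000
-------------------
       001001000011
(the carry out of the leftmost column, 0, becomes the leading bit)
Decimal check:
  00100111011 = 256 + 32 + 16 + 8 + 2 + 1 = 315
  00100001000 = 256 + 8 = 264
  315 + 264 = 579, and 001001000011 = 512 + 64 + 2 + 1 = 579 ✓



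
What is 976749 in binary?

Using repeated division by 2:
976749 ÷ 2 = 488374 remainder 1
488374 ÷ 2 = 244187 remainder 0
244187 ÷ 2 = 122093 remainder 1
122093 ÷ 2 = 61046 remainder 1
61046 ÷ 2 = 30523 remainder 0
30523 ÷ 2 = 15261 remainder 1
15261 ÷ 2 = 7630 remainder 1
7630 ÷ 2 = 3815 remainder 0
3815 ÷ 2 = 1907 remainder 1
1907 ÷ 2 = 953 remainder 1
953 ÷ 2 = 476 remainder 1
476 ÷ 2 = 238 remainder 0
238 ÷ 2 = 119 remainder 0
119 ÷ 2 = 59 remainder 1
59 ÷ 2 = 29 remainder 1
29 ÷ 2 = 14 remainder 1
14 ÷ 2 = 7 remainder 0
7 ÷ 2 = 3 remainder 1
3 ÷ 2 = 1 remainder 1
1 ÷ 2 = 0 remainder 1
Reading remainders bottom to top: 11101110011101101101



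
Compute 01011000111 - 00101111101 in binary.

Method 1 - Direct subtraction (column by column from the right: bit − bit − borrow-in; if negative, add 2 and borrow 1 from the next column):
borrow: 01011110000
        01011000111
-       00101111101
-------------------
        00101001010

Method 2 - Add two's complement:
Two's complement of 00101111101: invert → 11010000010, add 1 → 11010000011
  01011000111
+ 11010000011
-------------
 100101001010  (end carry out of the top bit = 1)
Discarding the end carry: 00101001010
Decimal check:
  01011000111 = 512 + 128 + 64 + 4 + 2 + 1 = 711
  00101111101 = 256 + 64 + 32 + 16 + 8 + 4 + 1 = 381
  711 - 381 = 330, and 00101001010 = 256 + 64 + 8 + 2 = 330 ✓



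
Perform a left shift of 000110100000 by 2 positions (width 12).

Original: 000110100000 (decimal 416)
Shift left by 2 positions
Append 2 zeros on the right
Result: 011010000000 (decimal 1664)
Equivalent: 416 << 2 = 416 × 2^2 = 1664



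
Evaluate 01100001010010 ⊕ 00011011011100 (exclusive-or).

XOR: 1 when bits differ
  01100001010010
^ 00011011011100
----------------
  01111010001110
Decimal: 6226 ^ 1756 = 7822



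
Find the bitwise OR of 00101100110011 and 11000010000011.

OR: 1 when either bit is 1
  00101100110011
| 11000010000011
----------------
  11101110110011
Decimal: 2867 | 12419 = 15283



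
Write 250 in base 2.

Using repeated division by 2:
250 ÷ 2 = 125 remainder 0
125 ÷ 2 = 62 remainder 1
62 ÷ 2 = 31 remainder 0
31 ÷ 2 = 15 remainder 1
15 ÷ 2 = 7 remainder 1
7 ÷ 2 = 3 remainder 1
3 ÷ 2 = 1 remainder 1
1 ÷ 2 = 0 remainder 1
Reading remainders bottom to top: 11111010



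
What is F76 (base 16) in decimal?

Expand by place value (powers of 16):
Digit values: F = 15
F76 = 15 × 16^2 + 7 × 16^1 + 6 × 16^0
= 15 × 256 + 7 × 16 + 6 × 1
= 3840 + 112 + 6
= 3958



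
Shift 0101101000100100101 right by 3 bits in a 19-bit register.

Original: 0101101000100100101 (decimal 184613)
Shift right by 3 positions
Drop the 3 low bits; fill with zeros on the left
Result: 0000101101000100100 (decimal 23076)
Equivalent: 184613 >> 3 = 184613 ÷ 2^3 = 23076



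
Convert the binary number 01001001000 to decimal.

Sum of powers of 2 for each 1-bit:
2^3 + 2^6 + 2^9
= 8 + 64 + 512
= 584



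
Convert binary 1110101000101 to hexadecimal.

Group into 4-bit nibbles from right:
  0001 = 1
  1101 = D
  0100 = 4
  0101 = 5
Result: 1D45



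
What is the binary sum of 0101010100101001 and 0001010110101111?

Add column by column from the right: bit + bit + carry-in; write the sum mod 2, carry 1 when the sum is 2 or 3.
carry:  0010101001011110
        0101010100101001
+       0001010110101111
------------------------
       00110101011011000
(the carry out of the leftmost column, 0, becomes the leading bit)
Decimal check:
  0101010100101001 = 16384 + 4096 + 1024 + 256 + 32 + 8 + 1 = 21801
  0001010110101111 = 4096 + 1024 + 256 + 128 + 32 + 8 + 4 + 2 + 1 = 5551
  21801 + 5551 = 27352, and 00110101011011000 = 16384 + 8192 + 2048 + 512 + 128 + 64 + 16 + 8 = 27352 ✓



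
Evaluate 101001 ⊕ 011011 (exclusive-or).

XOR: 1 when bits differ
  101001
^ 011011
--------
  110010
Decimal: 41 ^ 27 = 50



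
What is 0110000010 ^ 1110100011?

XOR: 1 when bits differ
  0110000010
^ 1110100011
------------
  1000100001
Decimal: 386 ^ 931 = 545



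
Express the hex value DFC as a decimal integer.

Expand by place value (powers of 16):
Digit values: D = 13, F = 15, C = 12
DFC = 13 × 16^2 + 15 × 16^1 + 12 × 16^0
= 13 × 256 + 15 × 16 + 12 × 1
= 3328 + 240 + 12
= 3580



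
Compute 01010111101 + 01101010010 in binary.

Add column by column from the right: bit + bit + carry-in; write the sum mod 2, carry 1 when the sum is 2 or 3.
carry:  11111100000
        01010111101
+       01101010010
-------------------
       011000001111
(the carry out of the leftmost column, 0, becomes the leading bit)
Decimal check:
  01010111101 = 512 + 128 + 32 + 16 + 8 + 4 + 1 = 701
  01101010010 = 512 + 256 + 64 + 16 + 2 = 850
  701 + 850 = 1551, and 011000001111 = 1024 + 512 + 8 + 4 + 2 + 1 = 1551 ✓



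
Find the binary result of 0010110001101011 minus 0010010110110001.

Method 1 - Direct subtraction (column by column from the right: bit − bit − borrow-in; if negative, add 2 and borrow 1 from the next column):
borrow: 0000111101100000
        0010110001101011
-       0010010110110001
------------------------
        0000011010111010

Method 2 - Add two's complement:
Two's complement of 0010010110110001: invert → 1101101001001110, add 1 → 1101101001001111
  0010110001101011
+ 1101101001001111
------------------
 10000011010111010  (end carry out of the top bit = 1)
Discarding the end carry: 0000011010111010
Decimal check:
  0010110001101011 = 8192 + 2048 + 1024 + 64 + 32 + 8 + 2 + 1 = 11371
  0010010110110001 = 8192 + 1024 + 256 + 128 + 32 + 16 + 1 = 9649
  11371 - 9649 = 1722, and 0000011010111010 = 1024 + 512 + 128 + 32 + 16 + 8 + 2 = 1722 ✓



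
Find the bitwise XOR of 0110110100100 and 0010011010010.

XOR: 1 when bits differ
  0110110100100
^ 0010011010010
---------------
  0100101110110
Decimal: 3492 ^ 1234 = 2422



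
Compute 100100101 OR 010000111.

OR: 1 when either bit is 1
  100100101
| 010000111
-----------
  110100111
Decimal: 293 | 135 = 423



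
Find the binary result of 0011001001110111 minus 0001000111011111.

Method 1 - Direct subtraction (column by column from the right: bit − bit − borrow-in; if negative, add 2 and borrow 1 from the next column):
borrow: 0000001100110000
        0011001001110111
-       0001000111011111
------------------------
        0010000010011000

Method 2 - Add two's complement:
Two's complement of 0001000111011111: invert → 1110111000100000, add 1 → 1110111000100001
  0011001001110111
+ 1110111000100001
------------------
 10010000010011000  (end carry out of the top bit = 1)
Discarding the end carry: 0010000010011000
Decimal check:
  0011001001110111 = 8192 + 4096 + 512 + 64 + 32 + 16 + 4 + 2 + 1 = 12919
  0001000111011111 = 4096 + 256 + 128 + 64 + 16 + 8 + 4 + 2 + 1 = 4575
  12919 - 4575 = 8344, and 0010000010011000 = 8192 + 128 + 16 + 8 = 8344 ✓



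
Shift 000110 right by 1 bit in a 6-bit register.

Original: 000110 (decimal 6)
Shift right by 1 position
Drop the 1 low bit; fill with zero on the left
Result: 000011 (decimal 3)
Equivalent: 6 >> 1 = 6 ÷ 2^1 = 3



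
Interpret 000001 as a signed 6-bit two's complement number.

Binary: 000001
Sign bit: 0 (non-negative)
Read directly as an unsigned value:
000001 = 1
Value: 1



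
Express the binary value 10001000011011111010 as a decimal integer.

Sum of powers of 2 for each 1-bit:
2^1 + 2^3 + 2^4 + 2^5 + 2^6 + 2^7 + 2^9 + 2^10 + 2^15 + 2^19
= 2 + 8 + 16 + 32 + 64 + 128 + 512 + 1024 + 32768 + 524288
= 558842



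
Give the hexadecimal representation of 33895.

Using repeated division by 16 (digits 10–15 are A–F):
33895 ÷ 16 = 2118 remainder 7
2118 ÷ 16 = 132 remainder 6
132 ÷ 16 = 8 remainder 4
8 ÷ 16 = 0 remainder 8
Reading remainders bottom to top: 8467



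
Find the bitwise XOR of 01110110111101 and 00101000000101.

XOR: 1 when bits differ
  01110110111101
^ 00101000000101
----------------
  01011110111000
Decimal: 7613 ^ 2565 = 6072



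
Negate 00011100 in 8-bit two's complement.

Original: 00011100
Step 1 - Invert all bits: 11100011
Step 2 - Add 1: 11100100
Verification: 00011100 + 11100100 = 100000000; discarding the end carry (carry out of the top bit) leaves the 8-bit value 00000000, as required for x + (-x)



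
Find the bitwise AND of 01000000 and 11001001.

AND: 1 only when both bits are 1
  01000000
& 11001001
----------
  01000000
Decimal: 64 & 201 = 64



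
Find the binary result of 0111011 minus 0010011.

Method 1 - Direct subtraction (column by column from the right: bit − bit − borrow-in; if negative, add 2 and borrow 1 from the next column):
borrow: 0000000
        0111011
-       0010011
---------------
        0101000

Method 2 - Add two's complement:
Two's complement of 0010011: invert → 1101100, add 1 → 1101101
  0111011
+ 1101101
---------
 10101000  (end carry out of the top bit = 1)
Discarding the end carry: 0101000
Decimal check:
  0111011 = 32 + 16 + 8 + 2 + 1 = 59
  0010011 = 16 + 2 + 1 = 19
  59 - 19 = 40, and 0101000 = 32 + 8 = 40 ✓



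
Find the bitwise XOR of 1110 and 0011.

XOR: 1 when bits differ
  1110
^ 0011
------
  1101
Decimal: 14 ^ 3 = 13



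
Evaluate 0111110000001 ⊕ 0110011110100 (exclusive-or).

XOR: 1 when bits differ
  0111110000001
^ 0110011110100
---------------
  0001101110101
Decimal: 3969 ^ 3316 = 885



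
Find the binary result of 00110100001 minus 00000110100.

Method 1 - Direct subtraction (column by column from the right: bit − bit − borrow-in; if negative, add 2 and borrow 1 from the next column):
borrow: 00011111000
        00110100001
-       00000110100
-------------------
        00101101101

Method 2 - Add two's complement:
Two's complement of 00000110100: invert → 11111001011, add 1 → 11111001100
  00110100001
+ 11111001100
-------------
 100101101101  (end carry out of the top bit = 1)
Discarding the end carry: 00101101101
Decimal check:
  00110100001 = 256 + 128 + 32 + 1 = 417
  00000110100 = 32 + 16 + 4 = 52
  417 - 52 = 365, and 00101101101 = 256 + 64 + 32 + 8 + 4 + 1 = 365 ✓



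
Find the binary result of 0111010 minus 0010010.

Method 1 - Direct subtraction (column by column from the right: bit − bit − borrow-in; if negative, add 2 and borrow 1 from the next column):
borrow: 0000000
        0111010
-       0010010
---------------
        0101000

Method 2 - Add two's complement:
Two's complement of 0010010: invert → 1101101, add 1 → 1101110
  0111010
+ 1101110
---------
 10101000  (end carry out of the top bit = 1)
Discarding the end carry: 0101000
Decimal check:
  0111010 = 32 + 16 + 8 + 2 = 58
  0010010 = 16 + 2 = 18
  58 - 18 = 40, and 0101000 = 32 + 8 = 40 ✓



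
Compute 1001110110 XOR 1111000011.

XOR: 1 when bits differ
  1001110110
^ 1111000011
------------
  0110110101
Decimal: 630 ^ 963 = 437



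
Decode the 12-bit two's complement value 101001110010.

Binary: 101001110010
Sign bit: 1 (negative)
Invert: 010110001101
Add 1:  010110001110
Magnitude: 010110001110 = 1024 + 256 + 128 + 8 + 4 + 2 = 1422
Value: -1422



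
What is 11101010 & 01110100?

AND: 1 only when both bits are 1
  11101010
& 01110100
----------
  01100000
Decimal: 234 & 116 = 96



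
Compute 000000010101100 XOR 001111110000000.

XOR: 1 when bits differ
  000000010101100
^ 001111110000000
-----------------
  001111100101100
Decimal: 172 ^ 8064 = 7980



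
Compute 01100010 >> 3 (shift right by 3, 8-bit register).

Original: 01100010 (decimal 98)
Shift right by 3 positions
Drop the 3 low bits; fill with zeros on the left
Result: 00001100 (decimal 12)
Equivalent: 98 >> 3 = 98 ÷ 2^3 = 12



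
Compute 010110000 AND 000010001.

AND: 1 only when both bits are 1
  010110000
& 000010001
-----------
  000010000
Decimal: 176 & 17 = 16



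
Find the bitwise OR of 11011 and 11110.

OR: 1 when either bit is 1
  11011
| 11110
-------
  11111
Decimal: 27 | 30 = 31



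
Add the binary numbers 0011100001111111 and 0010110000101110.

Add column by column from the right: bit + bit + carry-in; write the sum mod 2, carry 1 when the sum is 2 or 3.
carry:  0111000011111100
        0011100001111111
+       0010110000101110
------------------------
       00110010010101101
(the carry out of the leftmost column, 0, becomes the leading bit)
Decimal check:
  0011100001111111 = 8192 + 4096 + 2048 + 64 + 32 + 16 + 8 + 4 + 2 + 1 = 14463
  0010110000101110 = 8192 + 2048 + 1024 + 32 + 8 + 4 + 2 = 11310
  14463 + 11310 = 25773, and 00110010010101101 = 16384 + 8192 + 1024 + 128 + 32 + 8 + 4 + 1 = 25773 ✓



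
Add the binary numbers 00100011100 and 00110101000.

Add column by column from the right: bit + bit + carry-in; write the sum mod 2, carry 1 when the sum is 2 or 3.
carry:  01001110000
        00100011100
+       00110101000
-------------------
       001011000100
(the carry out of the leftmost column, 0, becomes the leading bit)
Decimal check:
  00100011100 = 256 + 16 + 8 + 4 = 284
  00110101000 = 256 + 128 + 32 + 8 = 424
  284 + 424 = 708, and 001011000100 = 512 + 128 + 64 + 4 = 708 ✓



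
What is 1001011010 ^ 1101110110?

XOR: 1 when bits differ
  1001011010
^ 1101110110
------------
  0100101100
Decimal: 602 ^ 886 = 300



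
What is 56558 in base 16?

Using repeated division by 16 (digits 10–15 are A–F):
56558 ÷ 16 = 3534 remainder 14 (E)
3534 ÷ 16 = 220 remainder 14 (E)
220 ÷ 16 = 13 remainder 12 (C)
13 ÷ 16 = 0 remainder 13 (D)
Reading remainders bottom to top: DCEE



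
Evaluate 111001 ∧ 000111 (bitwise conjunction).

AND: 1 only when both bits are 1
  111001
& 000111
--------
  000001
Decimal: 57 & 7 = 1



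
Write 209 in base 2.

Using repeated division by 2:
209 ÷ 2 = 104 remainder 1
104 ÷ 2 = 52 remainder 0
52 ÷ 2 = 26 remainder 0
26 ÷ 2 = 13 remainder 0
13 ÷ 2 = 6 remainder 1
6 ÷ 2 = 3 remainder 0
3 ÷ 2 = 1 remainder 1
1 ÷ 2 = 0 remainder 1
Reading remainders bottom to top: 11010001



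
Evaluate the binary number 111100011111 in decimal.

Sum of powers of 2 for each 1-bit:
2^0 + 2^1 + 2^2 + 2^3 + 2^4 + 2^8 + 2^9 + 2^10 + 2^11
= 1 + 2 + 4 + 8 + 16 + 256 + 512 + 1024 + 2048
= 3871



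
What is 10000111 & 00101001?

AND: 1 only when both bits are 1
  10000111
& 00101001
----------
  00000001
Decimal: 135 & 41 = 1



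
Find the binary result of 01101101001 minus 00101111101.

Method 1 - Direct subtraction (column by column from the right: bit − bit − borrow-in; if negative, add 2 and borrow 1 from the next column):
borrow: 01111111000
        01101101001
-       00101111101
-------------------
        00111101100

Method 2 - Add two's complement:
Two's complement of 00101111101: invert → 11010000010, add 1 → 11010000011
  01101101001
+ 11010000011
-------------
 100111101100  (end carry out of the top bit = 1)
Discarding the end carry: 00111101100
Decimal check:
  01101101001 = 512 + 256 + 64 + 32 + 8 + 1 = 873
  00101111101 = 256 + 64 + 32 + 16 + 8 + 4 + 1 = 381
  873 - 381 = 492, and 00111101100 = 256 + 128 + 64 + 32 + 8 + 4 = 492 ✓



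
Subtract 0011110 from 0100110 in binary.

Method 1 - Direct subtraction (column by column from the right: bit − bit − borrow-in; if negative, add 2 and borrow 1 from the next column):
borrow: 0110000
        0100110
-       0011110
---------------
        0001000

Method 2 - Add two's complement:
Two's complement of 0011110: invert → 1100001, add 1 → 1100010
  0100110
+ 1100010
---------
 10001000  (end carry out of the top bit = 1)
Discarding the end carry: 0001000
Decimal check:
  0100110 = 32 + 4 + 2 = 38
  0011110 = 16 + 8 + 4 + 2 = 30
  38 - 30 = 8, and 0001000 = 8 ✓



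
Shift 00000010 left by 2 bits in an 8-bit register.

Original: 00000010 (decimal 2)
Shift left by 2 positions
Append 2 zeros on the right
Result: 00001000 (decimal 8)
Equivalent: 2 << 2 = 2 × 2^2 = 8



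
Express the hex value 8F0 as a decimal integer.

Expand by place value (powers of 16):
Digit values: F = 15
8F0 = 8 × 16^2 + 15 × 16^1 + 0 × 16^0
= 8 × 256 + 15 × 16 + 0 × 1
= 2048 + 240 + 0
= 2288



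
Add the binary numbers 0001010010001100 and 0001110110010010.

Add column by column from the right: bit + bit + carry-in; write the sum mod 2, carry 1 when the sum is 2 or 3.
carry:  0011101100000000
        0001010010001100
+       0001110110010010
------------------------
       00011001000011110
(the carry out of the leftmost column, 0, becomes the leading bit)
Decimal check:
  0001010010001100 = 4096 + 1024 + 128 + 8 + 4 = 5260
  0001110110010010 = 4096 + 2048 + 1024 + 256 + 128 + 16 + 2 = 7570
  5260 + 7570 = 12830, and 00011001000011110 = 8192 + 4096 + 512 + 16 + 8 + 4 + 2 = 12830 ✓



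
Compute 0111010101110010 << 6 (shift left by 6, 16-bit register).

Original: 0111010101110010 (decimal 30066)
Shift left by 6 positions
Append 6 zeros on the right and drop the 6 high bits that overflow the 16-bit width
Result: 0101110010000000 (decimal 23680)
Equivalent: 30066 << 6 = 30066 × 2^6 = 1924224, truncated to 16 bits = 23680



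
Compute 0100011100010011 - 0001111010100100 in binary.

Method 1 - Direct subtraction (column by column from the right: bit − bit − borrow-in; if negative, add 2 and borrow 1 from the next column):
borrow: 0111000111011000
        0100011100010011
-       0001111010100100
------------------------
        0010100001101111

Method 2 - Add two's complement:
Two's complement of 0001111010100100: invert → 1110000101011011, add 1 → 1110000101011100
  0100011100010011
+ 1110000101011100
------------------
 10010100001101111  (end carry out of the top bit = 1)
Discarding the end carry: 0010100001101111
Decimal check:
  0100011100010011 = 16384 + 1024 + 512 + 256 + 16 + 2 + 1 = 18195
  0001111010100100 = 4096 + 2048 + 1024 + 512 + 128 + 32 + 4 = 7844
  18195 - 7844 = 10351, and 0010100001101111 = 8192 + 2048 + 64 + 32 + 8 + 4 + 2 + 1 = 10351 ✓



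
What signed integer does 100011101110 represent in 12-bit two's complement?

Binary: 100011101110
Sign bit: 1 (negative)
Invert: 011100010001
Add 1:  011100010010
Magnitude: 011100010010 = 1024 + 512 + 256 + 16 + 2 = 1810
Value: -1810



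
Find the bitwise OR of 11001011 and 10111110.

OR: 1 when either bit is 1
  11001011
| 10111110
----------
  11111111
Decimal: 203 | 190 = 255



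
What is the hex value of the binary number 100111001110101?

Group into 4-bit nibbles from right:
  0100 = 4
  1110 = E
  0111 = 7
  0101 = 5
Result: 4E75



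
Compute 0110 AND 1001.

AND: 1 only when both bits are 1
  0110
& 1001
------
  0000
Decimal: 6 & 9 = 0



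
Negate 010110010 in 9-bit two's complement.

Original: 010110010
Step 1 - Invert all bits: 101001101
Step 2 - Add 1: 101001110
Verification: 010110010 + 101001110 = 1000000000; discarding the end carry (carry out of the top bit) leaves the 9-bit value 000000000, as required for x + (-x)



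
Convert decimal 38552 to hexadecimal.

Using repeated division by 16 (digits 10–15 are A–F):
38552 ÷ 16 = 2409 remainder 8
2409 ÷ 16 = 150 remainder 9
150 ÷ 16 = 9 remainder 6
9 ÷ 16 = 0 remainder 9
Reading remainders bottom to top: 9698



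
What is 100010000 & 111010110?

AND: 1 only when both bits are 1
  100010000
& 111010110
-----------
  100010000
Decimal: 272 & 470 = 272



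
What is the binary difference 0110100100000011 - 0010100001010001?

Method 1 - Direct subtraction (column by column from the right: bit − bit − borrow-in; if negative, add 2 and borrow 1 from the next column):
borrow: 0000000111100000
        0110100100000011
-       0010100001010001
------------------------
        0100000010110010

Method 2 - Add two's complement:
Two's complement of 0010100001010001: invert → 1101011110101110, add 1 → 1101011110101111
  0110100100000011
+ 1101011110101111
------------------
 10100000010110010  (end carry out of the top bit = 1)
Discarding the end carry: 0100000010110010
Decimal check:
  0110100100000011 = 16384 + 8192 + 2048 + 256 + 2 + 1 = 26883
  0010100001010001 = 8192 + 2048 + 64 + 16 + 1 = 10321
  26883 - 10321 = 16562, and 0100000010110010 = 16384 + 128 + 32 + 16 + 2 = 16562 ✓



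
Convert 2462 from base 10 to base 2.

Using repeated division by 2:
2462 ÷ 2 = 1231 remainder 0
1231 ÷ 2 = 615 remainder 1
615 ÷ 2 = 307 remainder 1
307 ÷ 2 = 153 remainder 1
153 ÷ 2 = 76 remainder 1
76 ÷ 2 = 38 remainder 0
38 ÷ 2 = 19 remainder 0
19 ÷ 2 = 9 remainder 1
9 ÷ 2 = 4 remainder 1
4 ÷ 2 = 2 remainder 0
2 ÷ 2 = 1 remainder 0
1 ÷ 2 = 0 remainder 1
Reading remainders bottom to top: 100110011110



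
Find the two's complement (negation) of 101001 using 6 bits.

Original (sign bit 1, negative): 101001
Step 1 - Invert all bits: 010110
Step 2 - Add 1: 010111
Verification: 101001 + 010111 = 1000000; discarding the end carry (carry out of the top bit) leaves the 6-bit value 000000, as required for x + (-x)



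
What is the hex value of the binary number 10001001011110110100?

Group into 4-bit nibbles from right:
  1000 = 8
  1001 = 9
  0111 = 7
  1011 = B
  0100 = 4
Result: 897B4



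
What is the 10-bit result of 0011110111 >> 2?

Original: 0011110111 (decimal 247)
Shift right by 2 positions
Drop the 2 low bits; fill with zeros on the left
Result: 0000111101 (decimal 61)
Equivalent: 247 >> 2 = 247 ÷ 2^2 = 61



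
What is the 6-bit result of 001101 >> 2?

Original: 001101 (decimal 13)
Shift right by 2 positions
Drop the 2 low bits; fill with zeros on the left
Result: 000011 (decimal 3)
Equivalent: 13 >> 2 = 13 ÷ 2^2 = 3



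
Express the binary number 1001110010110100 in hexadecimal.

Group into 4-bit nibbles from right:
  1001 = 9
  1100 = C
  1011 = B
  0100 = 4
Result: 9CB4



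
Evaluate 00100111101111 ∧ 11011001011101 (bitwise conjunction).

AND: 1 only when both bits are 1
  00100111101111
& 11011001011101
----------------
  00000001001101
Decimal: 2543 & 13917 = 77



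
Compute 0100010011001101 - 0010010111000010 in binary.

Method 1 - Direct subtraction (column by column from the right: bit − bit − borrow-in; if negative, add 2 and borrow 1 from the next column):
borrow: 0111111000000100
        0100010011001101
-       0010010111000010
------------------------
        0001111100001011

Method 2 - Add two's complement:
Two's complement of 0010010111000010: invert → 1101101000111101, add 1 → 1101101000111110
  0100010011001101
+ 1101101000111110
------------------
 10001111100001011  (end carry out of the top bit = 1)
Discarding the end carry: 0001111100001011
Decimal check:
  0100010011001101 = 16384 + 1024 + 128 + 64 + 8 + 4 + 1 = 17613
  0010010111000010 = 8192 + 1024 + 256 + 128 + 64 + 2 = 9666
  17613 - 9666 = 7947, and 0001111100001011 = 4096 + 2048 + 1024 + 512 + 256 + 8 + 2 + 1 = 7947 ✓



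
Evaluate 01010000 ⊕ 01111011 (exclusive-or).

XOR: 1 when bits differ
  01010000
^ 01111011
----------
  00101011
Decimal: 80 ^ 123 = 43



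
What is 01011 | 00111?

OR: 1 when either bit is 1
  01011
| 00111
-------
  01111
Decimal: 11 | 7 = 15



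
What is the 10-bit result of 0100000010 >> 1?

Original: 0100000010 (decimal 258)
Shift right by 1 position
Drop the 1 low bit; fill with zero on the left
Result: 0010000001 (decimal 129)
Equivalent: 258 >> 1 = 258 ÷ 2^1 = 129



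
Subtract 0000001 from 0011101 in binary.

Method 1 - Direct subtraction (column by column from the right: bit − bit − borrow-in; if negative, add 2 and borrow 1 from the next column):
borrow: 0000000
        0011101
-       0000001
---------------
        0011100

Method 2 - Add two's complement:
Two's complement of 0000001: invert → 1111110, add 1 → 1111111
  0011101
+ 1111111
---------
 10011100  (end carry out of the top bit = 1)
Discarding the end carry: 0011100
Decimal check:
  0011101 = 16 + 8 + 4 + 1 = 29
  0000001 = 1
  29 - 1 = 28, and 0011100 = 16 + 8 + 4 = 28 ✓



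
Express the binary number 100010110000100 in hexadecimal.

Group into 4-bit nibbles from right:
  0100 = 4
  0101 = 5
  1000 = 8
  0100 = 4
Result: 4584



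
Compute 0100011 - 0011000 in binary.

Method 1 - Direct subtraction (column by column from the right: bit − bit − borrow-in; if negative, add 2 and borrow 1 from the next column):
borrow: 0110000
        0100011
-       0011000
---------------
        0001011

Method 2 - Add two's complement:
Two's complement of 0011000: invert → 1100111, add 1 → 1101000
  0100011
+ 1101000
---------
 10001011  (end carry out of the top bit = 1)
Discarding the end carry: 0001011
Decimal check:
  0100011 = 32 + 2 + 1 = 35
  0011000 = 16 + 8 = 24
  35 - 24 = 11, and 0001011 = 8 + 2 + 1 = 11 ✓



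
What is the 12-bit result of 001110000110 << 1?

Original: 001110000110 (decimal 902)
Shift left by 1 position
Append 1 zero on the right
Result: 011100001100 (decimal 1804)
Equivalent: 902 << 1 = 902 × 2^1 = 1804



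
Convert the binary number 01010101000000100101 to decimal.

Sum of powers of 2 for each 1-bit:
2^0 + 2^2 + 2^5 + 2^12 + 2^14 + 2^16 + 2^18
= 1 + 4 + 32 + 4096 + 16384 + 65536 + 262144
= 348197



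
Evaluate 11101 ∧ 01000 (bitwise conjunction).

AND: 1 only when both bits are 1
  11101
& 01000
-------
  01000
Decimal: 29 & 8 = 8



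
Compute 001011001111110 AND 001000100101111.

AND: 1 only when both bits are 1
  001011001111110
& 001000100101111
-----------------
  001000000101110
Decimal: 5758 & 4399 = 4142



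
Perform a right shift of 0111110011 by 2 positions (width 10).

Original: 0111110011 (decimal 499)
Shift right by 2 positions
Drop the 2 low bits; fill with zeros on the left
Result: 0001111100 (decimal 124)
Equivalent: 499 >> 2 = 499 ÷ 2^2 = 124



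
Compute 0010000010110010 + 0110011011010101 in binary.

Add column by column from the right: bit + bit + carry-in; write the sum mod 2, carry 1 when the sum is 2 or 3.
carry:  1100000111100000
        0010000010110010
+       0110011011010101
------------------------
       01000011110000111
(the carry out of the leftmost column, 0, becomes the leading bit)
Decimal check:
  0010000010110010 = 8192 + 128 + 32 + 16 + 2 = 8370
  0110011011010101 = 16384 + 8192 + 1024 + 512 + 128 + 64 + 16 + 4 + 1 = 26325
  8370 + 26325 = 34695, and 01000011110000111 = 32768 + 1024 + 512 + 256 + 128 + 4 + 2 + 1 = 34695 ✓



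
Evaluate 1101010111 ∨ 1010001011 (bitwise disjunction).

OR: 1 when either bit is 1
  1101010111
| 1010001011
------------
  1111011111
Decimal: 855 | 651 = 991



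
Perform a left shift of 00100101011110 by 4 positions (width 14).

Original: 00100101011110 (decimal 2398)
Shift left by 4 positions
Append 4 zeros on the right and drop the 4 high bits that overflow the 14-bit width
Result: 01010111100000 (decimal 5600)
Equivalent: 2398 << 4 = 2398 × 2^4 = 38368, truncated to 14 bits = 5600



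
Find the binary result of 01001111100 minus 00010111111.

Method 1 - Direct subtraction (column by column from the right: bit − bit − borrow-in; if negative, add 2 and borrow 1 from the next column):
borrow: 01101111110
        01001111100
-       00010111111
-------------------
        00110111101

Method 2 - Add two's complement:
Two's complement of 00010111111: invert → 11101000000, add 1 → 11101000001
  01001111100
+ 11101000001
-------------
 100110111101  (end carry out of the top bit = 1)
Discarding the end carry: 00110111101
Decimal check:
  01001111100 = 512 + 64 + 32 + 16 + 8 + 4 = 636
  00010111111 = 128 + 32 + 16 + 8 + 4 + 2 + 1 = 191
  636 - 191 = 445, and 00110111101 = 256 + 128 + 32 + 16 + 8 + 4 + 1 = 445 ✓



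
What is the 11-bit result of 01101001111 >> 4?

Original: 01101001111 (decimal 847)
Shift right by 4 positions
Drop the 4 low bits; fill with zeros on the left
Result: 00000110100 (decimal 52)
Equivalent: 847 >> 4 = 847 ÷ 2^4 = 52



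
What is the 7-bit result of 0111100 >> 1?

Original: 0111100 (decimal 60)
Shift right by 1 position
Drop the 1 low bit; fill with zero on the left
Result: 0011110 (decimal 30)
Equivalent: 60 >> 1 = 60 ÷ 2^1 = 30



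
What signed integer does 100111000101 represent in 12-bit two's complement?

Binary: 100111000101
Sign bit: 1 (negative)
Invert: 011000111010
Add 1:  011000111011
Magnitude: 011000111011 = 1024 + 512 + 32 + 16 + 8 + 2 + 1 = 1595
Value: -1595



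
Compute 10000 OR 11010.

OR: 1 when either bit is 1
  10000
| 11010
-------
  11010
Decimal: 16 | 26 = 26



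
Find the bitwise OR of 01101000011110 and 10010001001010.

OR: 1 when either bit is 1
  01101000011110
| 10010001001010
----------------
  11111001011110
Decimal: 6686 | 9290 = 15966



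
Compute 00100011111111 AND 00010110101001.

AND: 1 only when both bits are 1
  00100011111111
& 00010110101001
----------------
  00000010101001
Decimal: 2303 & 1449 = 169



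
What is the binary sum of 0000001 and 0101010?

Add column by column from the right: bit + bit + carry-in; write the sum mod 2, carry 1 when the sum is 2 or 3.
carry:  0000000
        0000001
+       0101010
---------------
       00101011
(the carry out of the leftmost column, 0, becomes the leading bit)
Decimal check:
  0000001 = 1
  0101010 = 32 + 8 + 2 = 42
  1 + 42 = 43, and 00101011 = 32 + 8 + 2 + 1 = 43 ✓



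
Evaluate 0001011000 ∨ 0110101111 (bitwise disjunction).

OR: 1 when either bit is 1
  0001011000
| 0110101111
------------
  0111111111
Decimal: 88 | 431 = 511



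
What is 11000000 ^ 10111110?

XOR: 1 when bits differ
  11000000
^ 10111110
----------
  01111110
Decimal: 192 ^ 190 = 126



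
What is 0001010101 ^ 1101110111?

XOR: 1 when bits differ
  0001010101
^ 1101110111
------------
  1100100010
Decimal: 85 ^ 887 = 802



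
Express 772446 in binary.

Using repeated division by 2:
772446 ÷ 2 = 386223 remainder 0
386223 ÷ 2 = 193111 remainder 1
193111 ÷ 2 = 96555 remainder 1
96555 ÷ 2 = 48277 remainder 1
48277 ÷ 2 = 24138 remainder 1
24138 ÷ 2 = 12069 remainder 0
12069 ÷ 2 = 6034 remainder 1
6034 ÷ 2 = 3017 remainder 0
3017 ÷ 2 = 1508 remainder 1
1508 ÷ 2 = 754 remainder 0
754 ÷ 2 = 377 remainder 0
377 ÷ 2 = 188 remainder 1
188 ÷ 2 = 94 remainder 0
94 ÷ 2 = 47 remainder 0
47 ÷ 2 = 23 remainder 1
23 ÷ 2 = 11 remainder 1
11 ÷ 2 = 5 remainder 1
5 ÷ 2 = 2 remainder 1
2 ÷ 2 = 1 remainder 0
1 ÷ 2 = 0 remainder 1
Reading remainders bottom to top: 10111100100101011110



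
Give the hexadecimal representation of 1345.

Using repeated division by 16 (digits 10–15 are A–F):
1345 ÷ 16 = 84 remainder 1
84 ÷ 16 = 5 remainder 4
5 ÷ 16 = 0 remainder 5
Reading remainders bottom to top: 541



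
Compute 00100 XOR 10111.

XOR: 1 when bits differ
  00100
^ 10111
-------
  10011
Decimal: 4 ^ 23 = 19



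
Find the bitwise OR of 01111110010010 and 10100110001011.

OR: 1 when either bit is 1
  01111110010010
| 10100110001011
----------------
  11111110011011
Decimal: 8082 | 10635 = 16283



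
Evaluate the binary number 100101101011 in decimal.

Sum of powers of 2 for each 1-bit:
2^0 + 2^1 + 2^3 + 2^5 + 2^6 + 2^8 + 2^11
= 1 + 2 + 8 + 32 + 64 + 256 + 2048
= 2411



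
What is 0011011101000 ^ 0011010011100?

XOR: 1 when bits differ
  0011011101000
^ 0011010011100
---------------
  0000001110100
Decimal: 1768 ^ 1692 = 116



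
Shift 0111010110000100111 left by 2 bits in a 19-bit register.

Original: 0111010110000100111 (decimal 240679)
Shift left by 2 positions
Append 2 zeros on the right and drop the 2 high bits that overflow the 19-bit width
Result: 1101011000010011100 (decimal 438428)
Equivalent: 240679 << 2 = 240679 × 2^2 = 962716, truncated to 19 bits = 438428



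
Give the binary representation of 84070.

Using repeated division by 2:
84070 ÷ 2 = 42035 remainder 0
42035 ÷ 2 = 21017 remainder 1
21017 ÷ 2 = 10508 remainder 1
10508 ÷ 2 = 5254 remainder 0
5254 ÷ 2 = 2627 remainder 0
2627 ÷ 2 = 1313 remainder 1
1313 ÷ 2 = 656 remainder 1
656 ÷ 2 = 328 remainder 0
328 ÷ 2 = 164 remainder 0
164 ÷ 2 = 82 remainder 0
82 ÷ 2 = 41 remainder 0
41 ÷ 2 = 20 remainder 1
20 ÷ 2 = 10 remainder 0
10 ÷ 2 = 5 remainder 0
5 ÷ 2 = 2 remainder 1
2 ÷ 2 = 1 remainder 0
1 ÷ 2 = 0 remainder 1
Reading remainders bottom to top: 10100100001100110



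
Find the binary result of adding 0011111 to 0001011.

Add column by column from the right: bit + bit + carry-in; write the sum mod 2, carry 1 when the sum is 2 or 3.
carry:  0111110
        0011111
+       0001011
---------------
       00101010
(the carry out of the leftmost column, 0, becomes the leading bit)
Decimal check:
  0011111 = 16 + 8 + 4 + 2 + 1 = 31
  0001011 = 8 + 2 + 1 = 11
  31 + 11 = 42, and 00101010 = 32 + 8 + 2 = 42 ✓



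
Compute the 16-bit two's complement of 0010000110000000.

Original: 0010000110000000
Step 1 - Invert all bits: 1101111001111111
Step 2 - Add 1: 1101111010000000
Verification: 0010000110000000 + 1101111010000000 = 10000000000000000; discarding the end carry (carry out of the top bit) leaves the 16-bit value 0000000000000000, as required for x + (-x)



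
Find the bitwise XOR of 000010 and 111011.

XOR: 1 when bits differ
  000010
^ 111011
--------
  111001
Decimal: 2 ^ 59 = 57



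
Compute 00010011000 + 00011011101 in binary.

Add column by column from the right: bit + bit + carry-in; write the sum mod 2, carry 1 when the sum is 2 or 3.
carry:  00100110000
        00010011000
+       00011011101
-------------------
       000101110101
(the carry out of the leftmost column, 0, becomes the leading bit)
Decimal check:
  00010011000 = 128 + 16 + 8 = 152
  00011011101 = 128 + 64 + 16 + 8 + 4 + 1 = 221
  152 + 221 = 373, and 000101110101 = 256 + 64 + 32 + 16 + 4 + 1 = 373 ✓



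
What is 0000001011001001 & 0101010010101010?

AND: 1 only when both bits are 1
  0000001011001001
& 0101010010101010
------------------
  0000000010001000
Decimal: 713 & 21674 = 136



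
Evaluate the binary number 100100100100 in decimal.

Sum of powers of 2 for each 1-bit:
2^2 + 2^5 + 2^8 + 2^11
= 4 + 32 + 256 + 2048
= 2340



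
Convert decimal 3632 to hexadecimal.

Using repeated division by 16 (digits 10–15 are A–F):
3632 ÷ 16 = 227 remainder 0
227 ÷ 16 = 14 remainder 3
14 ÷ 16 = 0 remainder 14 (E)
Reading remainders bottom to top: E30

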